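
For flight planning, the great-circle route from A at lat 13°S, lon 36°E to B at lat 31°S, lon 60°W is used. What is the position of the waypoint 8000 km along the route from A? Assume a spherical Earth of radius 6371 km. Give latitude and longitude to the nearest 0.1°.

Write both endpoints as unit vectors p₁, p₂ with components (cos φ cos λ, cos φ sin λ, sin φ).
The central angle between the endpoints is δ = arccos(p₁·p₂) ≈ 1.542 rad (88.4°). The total great-circle distance is δ·R ≈ 1.542 × 6371 ≈ 9826 km, so the target fraction is f = 8000/9826 ≈ 0.814.
Interpolate at f ≈ 0.814 with slerp weights a = sin((1−f)δ)/sin δ ≈ 0.283, b = sin(fδ)/sin δ ≈ 0.951.
p = a·p₁ + b·p₂ ≈ (0.631, -0.544, -0.553); φ = arcsin(p_z) ≈ -33.61°, λ = atan2(p_y, p_x) ≈ -40.79°.

≈ lat 33.6°S, lon 40.8°W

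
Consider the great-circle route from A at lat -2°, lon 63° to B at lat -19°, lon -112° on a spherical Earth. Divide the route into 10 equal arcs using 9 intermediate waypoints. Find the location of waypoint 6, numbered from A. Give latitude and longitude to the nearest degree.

≈ lat -75°, lon -56°

From cos δ = sin φ₁ sin φ₂ + cos φ₁ cos φ₂ cos Δλ, the central angle is δ ≈ 2.765 rad (158.4°).
Interpolate at f = 6/10 with slerp weights a = sin((1−f)δ)/sin δ ≈ 2.432, b = sin(fδ)/sin δ ≈ 2.710.
p = a·p₁ + b·p₂ ≈ (0.144, -0.210, -0.967); φ = arcsin(p_z) ≈ -75.26°, λ = atan2(p_y, p_x) ≈ -55.65°.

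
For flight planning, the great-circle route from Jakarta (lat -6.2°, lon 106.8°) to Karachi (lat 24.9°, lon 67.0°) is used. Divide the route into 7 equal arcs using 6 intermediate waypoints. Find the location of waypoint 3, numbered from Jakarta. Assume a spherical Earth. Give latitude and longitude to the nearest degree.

≈ lat 8°, lon 91°

Convert each endpoint to a unit vector on the sphere (x = cos φ cos λ, y = cos φ sin λ, z = sin φ).
The central angle between the endpoints is δ = arccos(p₁·p₂) ≈ 0.867 rad (49.7°).
Interpolate at f = 3/7 with slerp weights a = sin((1−f)δ)/sin δ ≈ 0.624, b = sin(fδ)/sin δ ≈ 0.476.
p = a·p₁ + b·p₂ ≈ (-0.010, 0.991, 0.133); φ = arcsin(p_z) ≈ 7.65°, λ = atan2(p_y, p_x) ≈ 90.60°.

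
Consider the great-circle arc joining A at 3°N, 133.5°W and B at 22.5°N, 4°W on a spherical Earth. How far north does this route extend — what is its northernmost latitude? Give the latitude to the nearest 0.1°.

The great circle lies in the plane with unit normal n̂ = (p₁ × p₂)/|p₁ × p₂|.
Here n̂_z ≈ +0.864; the vertex latitude is φ_max = arccos|n̂_z| ≈ 30.2°.
Check via Clairaut: cos φ_max = |cos φ₁| · sin C = cos(3.0°)·sin(59.9°) ≈ 0.864, again giving ≈ 30.2°.

≈ 30.2°N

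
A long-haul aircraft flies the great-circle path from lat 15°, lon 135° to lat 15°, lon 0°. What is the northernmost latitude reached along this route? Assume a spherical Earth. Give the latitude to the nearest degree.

≈ 35°

The great circle lies in the plane with unit normal n̂ = (p₁ × p₂)/|p₁ × p₂|.
Here n̂_z ≈ -0.819; the vertex latitude is φ_max = arccos|n̂_z| ≈ 35.0°.
Check via Clairaut: cos φ_max = |cos φ₁| · sin C = cos(15.0°)·sin(58.0°) ≈ 0.819, again giving ≈ 35.0°.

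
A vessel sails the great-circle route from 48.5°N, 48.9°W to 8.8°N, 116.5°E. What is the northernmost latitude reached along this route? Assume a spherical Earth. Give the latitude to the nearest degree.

The great circle lies in the plane with unit normal n̂ = (p₁ × p₂)/|p₁ × p₂|.
Here n̂_z ≈ +0.193; the vertex latitude is φ_max = arccos|n̂_z| ≈ 78.9°.
Check via Clairaut: cos φ_max = |cos φ₁| · sin C = cos(48.5°)·sin(16.9°) ≈ 0.193, again giving ≈ 78.9°.

≈ 79°N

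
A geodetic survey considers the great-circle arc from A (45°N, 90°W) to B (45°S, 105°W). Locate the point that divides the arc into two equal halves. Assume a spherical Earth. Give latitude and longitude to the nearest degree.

Write both endpoints as unit vectors p₁, p₂ with components (cos φ cos λ, cos φ sin λ, sin φ).
The central angle between the endpoints is δ = arccos(p₁·p₂) ≈ 1.588 rad (91.0°).
Interpolate at f = 1/2 with slerp weights a = sin((1−f)δ)/sin δ ≈ 0.713, b = sin(fδ)/sin δ ≈ 0.713.
p = a·p₁ + b·p₂ ≈ (-0.131, -0.991, 0.000); φ = arcsin(p_z) ≈ 0.00°, λ = atan2(p_y, p_x) ≈ -97.50°.

≈ (0°N, 98°W)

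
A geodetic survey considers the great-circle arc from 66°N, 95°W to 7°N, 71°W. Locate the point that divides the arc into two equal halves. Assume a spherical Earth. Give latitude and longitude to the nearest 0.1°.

≈ 37.0°N, 77.9°W

Convert each endpoint to a unit vector on the sphere (x = cos φ cos λ, y = cos φ sin λ, z = sin φ).
The central angle between the endpoints is δ = arccos(p₁·p₂) ≈ 1.070 rad (61.3°).
Interpolate at f = 1/2 with slerp weights a = sin((1−f)δ)/sin δ ≈ 0.581, b = sin(fδ)/sin δ ≈ 0.581.
p = a·p₁ + b·p₂ ≈ (0.167, -0.781, 0.602); φ = arcsin(p_z) ≈ 37.00°, λ = atan2(p_y, p_x) ≈ -77.91°.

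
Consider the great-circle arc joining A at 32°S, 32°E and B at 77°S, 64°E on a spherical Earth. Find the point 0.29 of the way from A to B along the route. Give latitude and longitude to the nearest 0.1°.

Convert each endpoint to a unit vector on the sphere (x = cos φ cos λ, y = cos φ sin λ, z = sin φ).
The central angle between the endpoints is δ = arccos(p₁·p₂) ≈ 0.826 rad (47.3°).
Interpolate at f = 0.29 with slerp weights a = sin((1−f)δ)/sin δ ≈ 0.753, b = sin(fδ)/sin δ ≈ 0.323.
p = a·p₁ + b·p₂ ≈ (0.573, 0.403, -0.713); φ = arcsin(p_z) ≈ -45.50°, λ = atan2(p_y, p_x) ≈ 35.15°.

≈ 45.5°S, 35.1°E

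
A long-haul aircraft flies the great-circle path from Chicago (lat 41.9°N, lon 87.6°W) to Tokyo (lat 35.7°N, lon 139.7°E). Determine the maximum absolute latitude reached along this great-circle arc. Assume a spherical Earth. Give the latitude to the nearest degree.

≈ 64°N

The great circle lies in the plane with unit normal n̂ = (p₁ × p₂)/|p₁ × p₂|.
Here n̂_z ≈ -0.444; the vertex latitude is φ_max = arccos|n̂_z| ≈ 63.6°.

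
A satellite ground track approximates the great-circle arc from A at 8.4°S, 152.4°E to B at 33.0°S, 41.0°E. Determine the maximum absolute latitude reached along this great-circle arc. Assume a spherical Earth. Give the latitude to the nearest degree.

≈ 38°S

The great circle lies in the plane with unit normal n̂ = (p₁ × p₂)/|p₁ × p₂|.
Here n̂_z ≈ -0.792; the vertex latitude is φ_max = arccos|n̂_z| ≈ 37.6°.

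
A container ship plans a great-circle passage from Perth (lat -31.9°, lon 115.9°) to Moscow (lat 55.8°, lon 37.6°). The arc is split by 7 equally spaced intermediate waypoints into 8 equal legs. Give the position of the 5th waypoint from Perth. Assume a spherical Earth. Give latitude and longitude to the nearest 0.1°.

Convert each endpoint to a unit vector on the sphere (x = cos φ cos λ, y = cos φ sin λ, z = sin φ).
The central angle between the endpoints is δ = arccos(p₁·p₂) ≈ 1.918 rad (109.9°).
Interpolate at f = 5/8 with slerp weights a = sin((1−f)δ)/sin δ ≈ 0.701, b = sin(fδ)/sin δ ≈ 0.991.
p = a·p₁ + b·p₂ ≈ (0.181, 0.875, 0.449); φ = arcsin(p_z) ≈ 26.69°, λ = atan2(p_y, p_x) ≈ 78.29°.

≈ lat 26.7°, lon 78.3°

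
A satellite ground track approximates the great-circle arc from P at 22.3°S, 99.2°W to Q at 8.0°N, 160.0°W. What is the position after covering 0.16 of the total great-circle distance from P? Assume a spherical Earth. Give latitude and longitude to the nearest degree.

≈ 18°S, 110°W

The haversine formula gives a central angle δ ≈ 1.166 rad (66.8°) between the endpoints.
Interpolate at f = 0.16 with slerp weights a = sin((1−f)δ)/sin δ ≈ 0.903, b = sin(fδ)/sin δ ≈ 0.202.
p = a·p₁ + b·p₂ ≈ (-0.321, -0.893, -0.315); φ = arcsin(p_z) ≈ -18.34°, λ = atan2(p_y, p_x) ≈ -109.79°.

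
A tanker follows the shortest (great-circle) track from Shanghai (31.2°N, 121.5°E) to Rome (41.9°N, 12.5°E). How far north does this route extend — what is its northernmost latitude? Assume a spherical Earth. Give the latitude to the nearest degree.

The great circle lies in the plane with unit normal n̂ = (p₁ × p₂)/|p₁ × p₂|.
Here n̂_z ≈ -0.608; the vertex latitude is φ_max = arccos|n̂_z| ≈ 52.6°.
Check via Clairaut: cos φ_max = |cos φ₁| · sin C = cos(31.2°)·sin(45.3°) ≈ 0.608, again giving ≈ 52.6°.

≈ 53°N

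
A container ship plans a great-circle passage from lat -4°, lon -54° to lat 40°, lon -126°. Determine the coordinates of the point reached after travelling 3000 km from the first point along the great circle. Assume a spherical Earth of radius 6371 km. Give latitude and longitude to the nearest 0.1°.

≈ lat 14.0°, lon -74.3°

Write both endpoints as unit vectors p₁, p₂ with components (cos φ cos λ, cos φ sin λ, sin φ).
The central angle between the endpoints is δ = arccos(p₁·p₂) ≈ 1.378 rad (79.0°). The total great-circle distance is δ·R ≈ 1.378 × 6371 ≈ 8781 km, so the target fraction is f = 3000/8781 ≈ 0.342.
Interpolate at f ≈ 0.342 with slerp weights a = sin((1−f)δ)/sin δ ≈ 0.803, b = sin(fδ)/sin δ ≈ 0.462.
p = a·p₁ + b·p₂ ≈ (0.263, -0.934, 0.241); φ = arcsin(p_z) ≈ 13.95°, λ = atan2(p_y, p_x) ≈ -74.30°.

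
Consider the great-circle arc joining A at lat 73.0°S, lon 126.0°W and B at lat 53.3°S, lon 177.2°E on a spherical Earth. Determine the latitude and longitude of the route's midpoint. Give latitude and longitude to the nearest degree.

≈ lat 66°S, lon 165°W

Convert each endpoint to a unit vector on the sphere (x = cos φ cos λ, y = cos φ sin λ, z = sin φ).
The central angle between the endpoints is δ = arccos(p₁·p₂) ≈ 0.531 rad (30.4°).
Interpolate at f = 1/2 with slerp weights a = sin((1−f)δ)/sin δ ≈ 0.518, b = sin(fδ)/sin δ ≈ 0.518.
p = a·p₁ + b·p₂ ≈ (-0.398, -0.107, -0.911); φ = arcsin(p_z) ≈ -65.63°, λ = atan2(p_y, p_x) ≈ -164.91°.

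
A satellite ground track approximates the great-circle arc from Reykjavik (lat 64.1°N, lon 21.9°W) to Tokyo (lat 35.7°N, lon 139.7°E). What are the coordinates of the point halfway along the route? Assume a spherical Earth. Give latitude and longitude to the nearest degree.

≈ lat 74°N, lon 121°E

Convert each endpoint to a unit vector on the sphere (x = cos φ cos λ, y = cos φ sin λ, z = sin φ).
The central angle between the endpoints is δ = arccos(p₁·p₂) ≈ 1.381 rad (79.1°).
Interpolate at f = 1/2 with slerp weights a = sin((1−f)δ)/sin δ ≈ 0.649, b = sin(fδ)/sin δ ≈ 0.649.
p = a·p₁ + b·p₂ ≈ (-0.139, 0.235, 0.962); φ = arcsin(p_z) ≈ 74.16°, λ = atan2(p_y, p_x) ≈ 120.58°.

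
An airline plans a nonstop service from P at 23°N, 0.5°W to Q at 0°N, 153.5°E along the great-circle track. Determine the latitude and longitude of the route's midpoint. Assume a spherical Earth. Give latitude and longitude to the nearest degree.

From cos δ = sin φ₁ sin φ₂ + cos φ₁ cos φ₂ cos Δλ, the central angle is δ ≈ 2.545 rad (145.8°).
Interpolate at f = 1/2 with slerp weights a = sin((1−f)δ)/sin δ ≈ 1.702, b = sin(fδ)/sin δ ≈ 1.702.
p = a·p₁ + b·p₂ ≈ (0.043, 0.746, 0.665); φ = arcsin(p_z) ≈ 41.68°, λ = atan2(p_y, p_x) ≈ 86.66°.

≈ 42°N, 87°E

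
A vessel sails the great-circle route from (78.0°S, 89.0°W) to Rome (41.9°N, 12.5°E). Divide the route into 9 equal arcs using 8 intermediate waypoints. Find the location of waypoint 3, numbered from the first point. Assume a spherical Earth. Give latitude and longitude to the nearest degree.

Write both endpoints as unit vectors p₁, p₂ with components (cos φ cos λ, cos φ sin λ, sin φ).
The central angle between the endpoints is δ = arccos(p₁·p₂) ≈ 2.324 rad (133.2°).
Interpolate at f = 3/9 with slerp weights a = sin((1−f)δ)/sin δ ≈ 1.371, b = sin(fδ)/sin δ ≈ 0.959.
p = a·p₁ + b·p₂ ≈ (0.702, -0.130, -0.700); φ = arcsin(p_z) ≈ -44.45°, λ = atan2(p_y, p_x) ≈ -10.53°.

≈ (44°S, 11°W)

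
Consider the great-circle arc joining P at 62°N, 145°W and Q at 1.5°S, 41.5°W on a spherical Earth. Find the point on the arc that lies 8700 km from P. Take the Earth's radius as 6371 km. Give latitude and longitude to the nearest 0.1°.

≈ 15.7°N, 50.6°W

The haversine formula gives a central angle δ ≈ 1.704 rad (97.6°) between the endpoints. The total great-circle distance is δ·R ≈ 1.704 × 6371 ≈ 10855 km, so the target fraction is f = 8700/10855 ≈ 0.801.
Interpolate at f ≈ 0.801 with slerp weights a = sin((1−f)δ)/sin δ ≈ 0.335, b = sin(fδ)/sin δ ≈ 0.988.
p = a·p₁ + b·p₂ ≈ (0.611, -0.744, 0.270); φ = arcsin(p_z) ≈ 15.65°, λ = atan2(p_y, p_x) ≈ -50.63°.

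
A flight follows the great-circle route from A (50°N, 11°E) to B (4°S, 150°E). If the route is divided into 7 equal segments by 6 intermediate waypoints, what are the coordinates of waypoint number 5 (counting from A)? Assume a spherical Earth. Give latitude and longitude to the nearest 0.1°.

≈ (26.0°N, 131.4°E)

Write both endpoints as unit vectors p₁, p₂ with components (cos φ cos λ, cos φ sin λ, sin φ).
The central angle between the endpoints is δ = arccos(p₁·p₂) ≈ 2.138 rad (122.5°).
Interpolate at f = 5/7 with slerp weights a = sin((1−f)δ)/sin δ ≈ 0.680, b = sin(fδ)/sin δ ≈ 1.185.
p = a·p₁ + b·p₂ ≈ (-0.594, 0.674, 0.438); φ = arcsin(p_z) ≈ 26.00°, λ = atan2(p_y, p_x) ≈ 131.39°.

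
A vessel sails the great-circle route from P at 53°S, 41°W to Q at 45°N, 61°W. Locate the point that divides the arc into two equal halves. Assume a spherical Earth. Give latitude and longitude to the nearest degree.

≈ 4°S, 52°W

From cos δ = sin φ₁ sin φ₂ + cos φ₁ cos φ₂ cos Δλ, the central angle is δ ≈ 1.736 rad (99.5°).
Interpolate at f = 1/2 with slerp weights a = sin((1−f)δ)/sin δ ≈ 0.774, b = sin(fδ)/sin δ ≈ 0.774.
p = a·p₁ + b·p₂ ≈ (0.617, -0.784, -0.071); φ = arcsin(p_z) ≈ -4.06°, λ = atan2(p_y, p_x) ≈ -51.81°.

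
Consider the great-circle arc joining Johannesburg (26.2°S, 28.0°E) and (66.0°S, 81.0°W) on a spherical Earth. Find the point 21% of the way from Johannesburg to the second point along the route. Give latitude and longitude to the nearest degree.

≈ (40°S, 20°E)

Convert each endpoint to a unit vector on the sphere (x = cos φ cos λ, y = cos φ sin λ, z = sin φ).
The central angle between the endpoints is δ = arccos(p₁·p₂) ≈ 1.282 rad (73.5°).
Interpolate at f = 0.21 with slerp weights a = sin((1−f)δ)/sin δ ≈ 0.885, b = sin(fδ)/sin δ ≈ 0.278.
p = a·p₁ + b·p₂ ≈ (0.719, 0.261, -0.644); φ = arcsin(p_z) ≈ -40.11°, λ = atan2(p_y, p_x) ≈ 19.98°.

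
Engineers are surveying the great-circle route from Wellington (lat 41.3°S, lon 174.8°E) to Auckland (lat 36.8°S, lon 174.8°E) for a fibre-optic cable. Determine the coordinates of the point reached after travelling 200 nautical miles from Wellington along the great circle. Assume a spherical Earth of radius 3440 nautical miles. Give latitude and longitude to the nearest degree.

≈ lat 38°S, lon 175°E

Convert each endpoint to a unit vector on the sphere (x = cos φ cos λ, y = cos φ sin λ, z = sin φ).
The central angle between the endpoints is δ = arccos(p₁·p₂) ≈ 0.079 rad (4.5°). The total great-circle distance is δ·R ≈ 0.079 × 3440 ≈ 270 nmi, so the target fraction is f = 200/270 ≈ 0.740.
Interpolate at f ≈ 0.740 with slerp weights a = sin((1−f)δ)/sin δ ≈ 0.260, b = sin(fδ)/sin δ ≈ 0.741.
p = a·p₁ + b·p₂ ≈ (-0.785, 0.071, -0.615); φ = arcsin(p_z) ≈ -37.97°, λ = atan2(p_y, p_x) ≈ 174.80°.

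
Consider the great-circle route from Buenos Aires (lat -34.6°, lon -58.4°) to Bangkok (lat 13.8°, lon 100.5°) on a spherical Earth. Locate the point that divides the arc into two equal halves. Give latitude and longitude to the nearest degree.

Write both endpoints as unit vectors p₁, p₂ with components (cos φ cos λ, cos φ sin λ, sin φ).
The central angle between the endpoints is δ = arccos(p₁·p₂) ≈ 2.649 rad (151.8°).
Interpolate at f = 1/2 with slerp weights a = sin((1−f)δ)/sin δ ≈ 2.052, b = sin(fδ)/sin δ ≈ 2.052.
p = a·p₁ + b·p₂ ≈ (0.522, 0.521, -0.676); φ = arcsin(p_z) ≈ -42.51°, λ = atan2(p_y, p_x) ≈ 44.94°.

≈ lat -43°, lon 45°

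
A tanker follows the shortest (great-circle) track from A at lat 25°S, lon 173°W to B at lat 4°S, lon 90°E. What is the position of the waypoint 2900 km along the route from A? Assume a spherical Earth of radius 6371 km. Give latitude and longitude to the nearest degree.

The haversine formula gives a central angle δ ≈ 1.652 rad (94.6°) between the endpoints. The total great-circle distance is δ·R ≈ 1.652 × 6371 ≈ 10522 km, so the target fraction is f = 2900/10522 ≈ 0.276.
Interpolate at f ≈ 0.276 with slerp weights a = sin((1−f)δ)/sin δ ≈ 0.934, b = sin(fδ)/sin δ ≈ 0.441.
p = a·p₁ + b·p₂ ≈ (-0.840, 0.337, -0.425); φ = arcsin(p_z) ≈ -25.18°, λ = atan2(p_y, p_x) ≈ 158.15°.

≈ lat 25°S, lon 158°E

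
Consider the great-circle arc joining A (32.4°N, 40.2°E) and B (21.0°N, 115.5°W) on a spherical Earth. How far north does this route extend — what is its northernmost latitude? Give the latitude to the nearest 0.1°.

The great circle lies in the plane with unit normal n̂ = (p₁ × p₂)/|p₁ × p₂|.
Here n̂_z ≈ -0.382; the vertex latitude is φ_max = arccos|n̂_z| ≈ 67.6°.
Check via Clairaut: cos φ_max = |cos φ₁| · sin C = cos(32.4°)·sin(26.9°) ≈ 0.382, again giving ≈ 67.6°.

≈ 67.6°N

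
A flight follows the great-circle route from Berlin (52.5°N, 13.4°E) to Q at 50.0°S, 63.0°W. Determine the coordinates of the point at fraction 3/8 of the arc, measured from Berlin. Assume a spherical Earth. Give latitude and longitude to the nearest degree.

≈ 15°N, 19°W

The haversine formula gives a central angle δ ≈ 2.113 rad (121.0°) between the endpoints.
Interpolate at f = 3/8 with slerp weights a = sin((1−f)δ)/sin δ ≈ 1.131, b = sin(fδ)/sin δ ≈ 0.831.
p = a·p₁ + b·p₂ ≈ (0.912, -0.316, 0.261); φ = arcsin(p_z) ≈ 15.10°, λ = atan2(p_y, p_x) ≈ -19.13°.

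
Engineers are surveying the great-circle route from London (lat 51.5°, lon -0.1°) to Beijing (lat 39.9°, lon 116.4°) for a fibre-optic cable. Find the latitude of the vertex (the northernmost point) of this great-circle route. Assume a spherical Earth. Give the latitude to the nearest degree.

The great circle lies in the plane with unit normal n̂ = (p₁ × p₂)/|p₁ × p₂|.
Here n̂_z ≈ +0.446; the vertex latitude is φ_max = arccos|n̂_z| ≈ 63.5°.

≈ 63°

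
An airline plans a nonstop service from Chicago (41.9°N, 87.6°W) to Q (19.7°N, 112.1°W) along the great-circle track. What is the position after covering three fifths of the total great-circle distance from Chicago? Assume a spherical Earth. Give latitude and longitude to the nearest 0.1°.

≈ (29.1°N, 103.6°W)

From cos δ = sin φ₁ sin φ₂ + cos φ₁ cos φ₂ cos Δλ, the central angle is δ ≈ 0.530 rad (30.4°).
Interpolate at f = 3/5 with slerp weights a = sin((1−f)δ)/sin δ ≈ 0.416, b = sin(fδ)/sin δ ≈ 0.618.
p = a·p₁ + b·p₂ ≈ (-0.206, -0.849, 0.486); φ = arcsin(p_z) ≈ 29.11°, λ = atan2(p_y, p_x) ≈ -103.64°.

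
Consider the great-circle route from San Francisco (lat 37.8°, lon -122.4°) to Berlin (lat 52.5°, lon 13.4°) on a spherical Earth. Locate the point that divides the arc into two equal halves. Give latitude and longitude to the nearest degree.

≈ lat 69°, lon -72°

From cos δ = sin φ₁ sin φ₂ + cos φ₁ cos φ₂ cos Δλ, the central angle is δ ≈ 1.429 rad (81.9°).
Interpolate at f = 1/2 with slerp weights a = sin((1−f)δ)/sin δ ≈ 0.662, b = sin(fδ)/sin δ ≈ 0.662.
p = a·p₁ + b·p₂ ≈ (0.112, -0.348, 0.931); φ = arcsin(p_z) ≈ 68.55°, λ = atan2(p_y, p_x) ≈ -72.21°.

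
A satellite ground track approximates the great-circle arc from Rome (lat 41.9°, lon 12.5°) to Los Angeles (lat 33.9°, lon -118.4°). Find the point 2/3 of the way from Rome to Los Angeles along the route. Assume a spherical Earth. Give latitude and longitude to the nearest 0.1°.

≈ lat 56.0°, lon -87.5°

The haversine formula gives a central angle δ ≈ 1.603 rad (91.8°) between the endpoints.
Interpolate at f = 2/3 with slerp weights a = sin((1−f)δ)/sin δ ≈ 0.509, b = sin(fδ)/sin δ ≈ 0.877.
p = a·p₁ + b·p₂ ≈ (0.024, -0.558, 0.829); φ = arcsin(p_z) ≈ 56.03°, λ = atan2(p_y, p_x) ≈ -87.54°.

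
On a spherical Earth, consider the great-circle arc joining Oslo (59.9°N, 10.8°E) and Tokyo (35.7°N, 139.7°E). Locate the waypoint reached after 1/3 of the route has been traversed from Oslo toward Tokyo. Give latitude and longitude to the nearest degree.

Convert each endpoint to a unit vector on the sphere (x = cos φ cos λ, y = cos φ sin λ, z = sin φ).
The central angle between the endpoints is δ = arccos(p₁·p₂) ≈ 1.319 rad (75.6°).
Interpolate at f = 1/3 with slerp weights a = sin((1−f)δ)/sin δ ≈ 0.795, b = sin(fδ)/sin δ ≈ 0.440.
p = a·p₁ + b·p₂ ≈ (0.120, 0.306, 0.945); φ = arcsin(p_z) ≈ 70.84°, λ = atan2(p_y, p_x) ≈ 68.62°.

≈ 71°N, 69°E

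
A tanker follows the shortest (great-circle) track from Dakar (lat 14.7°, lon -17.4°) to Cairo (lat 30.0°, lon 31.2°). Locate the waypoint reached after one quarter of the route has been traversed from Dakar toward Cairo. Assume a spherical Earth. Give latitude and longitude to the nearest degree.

≈ lat 20°, lon -6°

Convert each endpoint to a unit vector on the sphere (x = cos φ cos λ, y = cos φ sin λ, z = sin φ).
The central angle between the endpoints is δ = arccos(p₁·p₂) ≈ 0.822 rad (47.1°).
Interpolate at f = 1/4 with slerp weights a = sin((1−f)δ)/sin δ ≈ 0.789, b = sin(fδ)/sin δ ≈ 0.279.
p = a·p₁ + b·p₂ ≈ (0.935, -0.103, 0.340); φ = arcsin(p_z) ≈ 19.85°, λ = atan2(p_y, p_x) ≈ -6.31°.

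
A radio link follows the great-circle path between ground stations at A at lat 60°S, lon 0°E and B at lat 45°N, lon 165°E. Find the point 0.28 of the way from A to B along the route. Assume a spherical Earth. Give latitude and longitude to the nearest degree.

≈ lat 63°S, lon 108°E

Convert each endpoint to a unit vector on the sphere (x = cos φ cos λ, y = cos φ sin λ, z = sin φ).
The central angle between the endpoints is δ = arccos(p₁·p₂) ≈ 2.837 rad (162.5°).
Interpolate at f = 0.28 with slerp weights a = sin((1−f)δ)/sin δ ≈ 2.968, b = sin(fδ)/sin δ ≈ 2.376.
p = a·p₁ + b·p₂ ≈ (-0.139, 0.435, -0.890); φ = arcsin(p_z) ≈ -62.83°, λ = atan2(p_y, p_x) ≈ 107.76°.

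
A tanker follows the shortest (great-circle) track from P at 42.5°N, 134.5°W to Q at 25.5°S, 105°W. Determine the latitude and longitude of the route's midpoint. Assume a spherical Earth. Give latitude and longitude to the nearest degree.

From cos δ = sin φ₁ sin φ₂ + cos φ₁ cos φ₂ cos Δλ, the central angle is δ ≈ 1.278 rad (73.2°).
Interpolate at f = 1/2 with slerp weights a = sin((1−f)δ)/sin δ ≈ 0.623, b = sin(fδ)/sin δ ≈ 0.623.
p = a·p₁ + b·p₂ ≈ (-0.467, -0.871, 0.153); φ = arcsin(p_z) ≈ 8.78°, λ = atan2(p_y, p_x) ≈ -118.23°.

≈ 9°N, 118°W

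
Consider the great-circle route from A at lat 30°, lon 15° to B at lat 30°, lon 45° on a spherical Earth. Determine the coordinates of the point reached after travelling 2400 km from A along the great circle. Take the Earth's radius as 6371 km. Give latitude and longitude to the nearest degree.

≈ lat 30°, lon 40°

Write both endpoints as unit vectors p₁, p₂ with components (cos φ cos λ, cos φ sin λ, sin φ).
The central angle between the endpoints is δ = arccos(p₁·p₂) ≈ 0.452 rad (25.9°). The total great-circle distance is δ·R ≈ 0.452 × 6371 ≈ 2881 km, so the target fraction is f = 2400/2881 ≈ 0.833.
Interpolate at f ≈ 0.833 with slerp weights a = sin((1−f)δ)/sin δ ≈ 0.172, b = sin(fδ)/sin δ ≈ 0.842.
p = a·p₁ + b·p₂ ≈ (0.660, 0.554, 0.507); φ = arcsin(p_z) ≈ 30.48°, λ = atan2(p_y, p_x) ≈ 40.03°.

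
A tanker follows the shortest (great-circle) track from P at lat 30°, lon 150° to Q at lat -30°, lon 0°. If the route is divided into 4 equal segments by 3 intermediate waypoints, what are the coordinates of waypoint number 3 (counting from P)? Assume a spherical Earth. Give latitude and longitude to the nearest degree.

Convert each endpoint to a unit vector on the sphere (x = cos φ cos λ, y = cos φ sin λ, z = sin φ).
The central angle between the endpoints is δ = arccos(p₁·p₂) ≈ 2.689 rad (154.1°).
Interpolate at f = 3/4 with slerp weights a = sin((1−f)δ)/sin δ ≈ 1.426, b = sin(fδ)/sin δ ≈ 2.065.
p = a·p₁ + b·p₂ ≈ (0.719, 0.617, -0.320); φ = arcsin(p_z) ≈ -18.64°, λ = atan2(p_y, p_x) ≈ 40.65°.

≈ lat -19°, lon 41°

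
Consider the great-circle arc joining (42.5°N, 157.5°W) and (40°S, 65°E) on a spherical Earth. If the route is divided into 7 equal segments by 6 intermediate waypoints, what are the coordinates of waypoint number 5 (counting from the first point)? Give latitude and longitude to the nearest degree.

≈ (18°S, 107°E)

Write both endpoints as unit vectors p₁, p₂ with components (cos φ cos λ, cos φ sin λ, sin φ).
The central angle between the endpoints is δ = arccos(p₁·p₂) ≈ 2.588 rad (148.3°).
Interpolate at f = 5/7 with slerp weights a = sin((1−f)δ)/sin δ ≈ 1.282, b = sin(fδ)/sin δ ≈ 1.829.
p = a·p₁ + b·p₂ ≈ (-0.281, 0.908, -0.310); φ = arcsin(p_z) ≈ -18.05°, λ = atan2(p_y, p_x) ≈ 107.19°.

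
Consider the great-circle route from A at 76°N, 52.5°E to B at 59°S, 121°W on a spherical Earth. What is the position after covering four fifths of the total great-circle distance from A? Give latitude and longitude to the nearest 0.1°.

Write both endpoints as unit vectors p₁, p₂ with components (cos φ cos λ, cos φ sin λ, sin φ).
The central angle between the endpoints is δ = arccos(p₁·p₂) ≈ 2.842 rad (162.8°).
Interpolate at f = 4/5 with slerp weights a = sin((1−f)δ)/sin δ ≈ 1.825, b = sin(fδ)/sin δ ≈ 2.586.
p = a·p₁ + b·p₂ ≈ (-0.417, -0.792, -0.446); φ = arcsin(p_z) ≈ -26.51°, λ = atan2(p_y, p_x) ≈ -117.80°.

≈ 26.5°S, 117.8°W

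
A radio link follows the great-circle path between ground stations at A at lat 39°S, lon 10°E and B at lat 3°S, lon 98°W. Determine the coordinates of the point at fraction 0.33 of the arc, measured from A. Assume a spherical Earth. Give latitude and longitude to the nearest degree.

Write both endpoints as unit vectors p₁, p₂ with components (cos φ cos λ, cos φ sin λ, sin φ).
The central angle between the endpoints is δ = arccos(p₁·p₂) ≈ 1.779 rad (101.9°).
Interpolate at f = 0.33 with slerp weights a = sin((1−f)δ)/sin δ ≈ 0.950, b = sin(fδ)/sin δ ≈ 0.566.
p = a·p₁ + b·p₂ ≈ (0.648, -0.432, -0.627); φ = arcsin(p_z) ≈ -38.85°, λ = atan2(p_y, p_x) ≈ -33.67°.

≈ lat 39°S, lon 34°W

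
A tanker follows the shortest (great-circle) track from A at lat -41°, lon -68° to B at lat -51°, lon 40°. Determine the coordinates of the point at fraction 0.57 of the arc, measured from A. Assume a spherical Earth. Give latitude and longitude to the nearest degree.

Convert each endpoint to a unit vector on the sphere (x = cos φ cos λ, y = cos φ sin λ, z = sin φ).
The central angle between the endpoints is δ = arccos(p₁·p₂) ≈ 1.199 rad (68.7°).
Interpolate at f = 0.57 with slerp weights a = sin((1−f)δ)/sin δ ≈ 0.529, b = sin(fδ)/sin δ ≈ 0.678.
p = a·p₁ + b·p₂ ≈ (0.476, -0.096, -0.874); φ = arcsin(p_z) ≈ -60.92°, λ = atan2(p_y, p_x) ≈ -11.41°.

≈ lat -61°, lon -11°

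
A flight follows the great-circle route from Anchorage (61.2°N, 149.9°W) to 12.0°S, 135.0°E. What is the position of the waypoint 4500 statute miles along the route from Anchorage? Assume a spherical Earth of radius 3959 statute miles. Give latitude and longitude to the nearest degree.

Write both endpoints as unit vectors p₁, p₂ with components (cos φ cos λ, cos φ sin λ, sin φ).
The central angle between the endpoints is δ = arccos(p₁·p₂) ≈ 1.632 rad (93.5°). The total great-circle distance is δ·R ≈ 1.632 × 3959 ≈ 6461 mi, so the target fraction is f = 4500/6461 ≈ 0.697.
Interpolate at f ≈ 0.697 with slerp weights a = sin((1−f)δ)/sin δ ≈ 0.476, b = sin(fδ)/sin δ ≈ 0.909.
p = a·p₁ + b·p₂ ≈ (-0.827, 0.514, 0.228); φ = arcsin(p_z) ≈ 13.19°, λ = atan2(p_y, p_x) ≈ 148.16°.

≈ 13°N, 148°E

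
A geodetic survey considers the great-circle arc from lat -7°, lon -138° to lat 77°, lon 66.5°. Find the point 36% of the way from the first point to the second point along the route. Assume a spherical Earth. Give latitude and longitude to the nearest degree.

Write both endpoints as unit vectors p₁, p₂ with components (cos φ cos λ, cos φ sin λ, sin φ).
The central angle between the endpoints is δ = arccos(p₁·p₂) ≈ 1.899 rad (108.8°).
Interpolate at f = 0.36 with slerp weights a = sin((1−f)δ)/sin δ ≈ 0.990, b = sin(fδ)/sin δ ≈ 0.667.
p = a·p₁ + b·p₂ ≈ (-0.670, -0.520, 0.529); φ = arcsin(p_z) ≈ 31.95°, λ = atan2(p_y, p_x) ≈ -142.21°.

≈ lat 32°, lon -142°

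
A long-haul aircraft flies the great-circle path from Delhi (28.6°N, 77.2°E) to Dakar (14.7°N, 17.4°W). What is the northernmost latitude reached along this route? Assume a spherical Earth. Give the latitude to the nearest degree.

The great circle lies in the plane with unit normal n̂ = (p₁ × p₂)/|p₁ × p₂|.
Here n̂_z ≈ -0.848; the vertex latitude is φ_max = arccos|n̂_z| ≈ 32.0°.
Check via Clairaut: cos φ_max = |cos φ₁| · sin C = cos(28.6°)·sin(74.9°) ≈ 0.848, again giving ≈ 32.0°.

≈ 32°N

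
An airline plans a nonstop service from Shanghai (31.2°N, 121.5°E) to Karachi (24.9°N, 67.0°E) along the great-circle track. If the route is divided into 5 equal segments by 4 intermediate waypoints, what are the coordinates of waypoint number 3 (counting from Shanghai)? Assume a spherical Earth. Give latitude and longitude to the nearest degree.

Write both endpoints as unit vectors p₁, p₂ with components (cos φ cos λ, cos φ sin λ, sin φ).
The central angle between the endpoints is δ = arccos(p₁·p₂) ≈ 0.838 rad (48.0°).
Interpolate at f = 3/5 with slerp weights a = sin((1−f)δ)/sin δ ≈ 0.443, b = sin(fδ)/sin δ ≈ 0.648.
p = a·p₁ + b·p₂ ≈ (0.032, 0.864, 0.502); φ = arcsin(p_z) ≈ 30.15°, λ = atan2(p_y, p_x) ≈ 87.88°.

≈ (30°N, 88°E)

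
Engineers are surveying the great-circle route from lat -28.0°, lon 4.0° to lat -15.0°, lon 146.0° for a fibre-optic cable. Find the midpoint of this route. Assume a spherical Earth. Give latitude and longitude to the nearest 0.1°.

The haversine formula gives a central angle δ ≈ 2.154 rad (123.4°) between the endpoints.
Interpolate at f = 1/2 with slerp weights a = sin((1−f)δ)/sin δ ≈ 1.055, b = sin(fδ)/sin δ ≈ 1.055.
p = a·p₁ + b·p₂ ≈ (0.084, 0.635, -0.768); φ = arcsin(p_z) ≈ -50.19°, λ = atan2(p_y, p_x) ≈ 82.43°.

≈ lat -50.2°, lon 82.4°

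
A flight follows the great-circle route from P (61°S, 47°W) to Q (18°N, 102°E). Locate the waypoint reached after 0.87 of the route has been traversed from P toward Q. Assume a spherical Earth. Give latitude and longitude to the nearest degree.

≈ (2°N, 96°E)

Convert each endpoint to a unit vector on the sphere (x = cos φ cos λ, y = cos φ sin λ, z = sin φ).
The central angle between the endpoints is δ = arccos(p₁·p₂) ≈ 2.299 rad (131.7°).
Interpolate at f = 0.87 with slerp weights a = sin((1−f)δ)/sin δ ≈ 0.394, b = sin(fδ)/sin δ ≈ 1.218.
p = a·p₁ + b·p₂ ≈ (-0.110, 0.993, 0.031); φ = arcsin(p_z) ≈ 1.80°, λ = atan2(p_y, p_x) ≈ 96.34°.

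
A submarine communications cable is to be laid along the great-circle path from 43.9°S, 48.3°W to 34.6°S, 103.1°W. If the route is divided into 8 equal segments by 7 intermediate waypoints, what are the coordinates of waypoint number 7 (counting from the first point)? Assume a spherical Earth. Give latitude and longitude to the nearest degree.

≈ 37°S, 97°W

From cos δ = sin φ₁ sin φ₂ + cos φ₁ cos φ₂ cos Δλ, the central angle is δ ≈ 0.744 rad (42.6°).
Interpolate at f = 7/8 with slerp weights a = sin((1−f)δ)/sin δ ≈ 0.137, b = sin(fδ)/sin δ ≈ 0.895.
p = a·p₁ + b·p₂ ≈ (-0.101, -0.791, -0.603); φ = arcsin(p_z) ≈ -37.10°, λ = atan2(p_y, p_x) ≈ -97.29°.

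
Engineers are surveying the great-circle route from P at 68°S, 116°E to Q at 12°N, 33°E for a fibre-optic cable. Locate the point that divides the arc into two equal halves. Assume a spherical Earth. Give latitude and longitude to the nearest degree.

Write both endpoints as unit vectors p₁, p₂ with components (cos φ cos λ, cos φ sin λ, sin φ).
The central angle between the endpoints is δ = arccos(p₁·p₂) ≈ 1.719 rad (98.5°).
Interpolate at f = 1/2 with slerp weights a = sin((1−f)δ)/sin δ ≈ 0.766, b = sin(fδ)/sin δ ≈ 0.766.
p = a·p₁ + b·p₂ ≈ (0.503, 0.666, -0.551); φ = arcsin(p_z) ≈ -33.44°, λ = atan2(p_y, p_x) ≈ 52.96°.

≈ 33°S, 53°E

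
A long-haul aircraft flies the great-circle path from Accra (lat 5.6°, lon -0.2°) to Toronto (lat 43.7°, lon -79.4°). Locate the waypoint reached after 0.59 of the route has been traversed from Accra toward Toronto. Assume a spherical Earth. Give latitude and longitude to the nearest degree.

≈ lat 34°, lon -39°

Write both endpoints as unit vectors p₁, p₂ with components (cos φ cos λ, cos φ sin λ, sin φ).
The central angle between the endpoints is δ = arccos(p₁·p₂) ≈ 1.367 rad (78.3°).
Interpolate at f = 0.59 with slerp weights a = sin((1−f)δ)/sin δ ≈ 0.543, b = sin(fδ)/sin δ ≈ 0.737.
p = a·p₁ + b·p₂ ≈ (0.638, -0.526, 0.562); φ = arcsin(p_z) ≈ 34.21°, λ = atan2(p_y, p_x) ≈ -39.48°.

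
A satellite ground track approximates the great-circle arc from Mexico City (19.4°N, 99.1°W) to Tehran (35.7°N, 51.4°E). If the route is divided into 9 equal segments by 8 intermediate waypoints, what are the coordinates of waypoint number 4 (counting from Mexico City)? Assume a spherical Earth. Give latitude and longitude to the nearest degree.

The haversine formula gives a central angle δ ≈ 2.063 rad (118.2°) between the endpoints.
Interpolate at f = 4/9 with slerp weights a = sin((1−f)δ)/sin δ ≈ 1.034, b = sin(fδ)/sin δ ≈ 0.901.
p = a·p₁ + b·p₂ ≈ (0.302, -0.391, 0.869); φ = arcsin(p_z) ≈ 60.37°, λ = atan2(p_y, p_x) ≈ -52.33°.

≈ 60°N, 52°W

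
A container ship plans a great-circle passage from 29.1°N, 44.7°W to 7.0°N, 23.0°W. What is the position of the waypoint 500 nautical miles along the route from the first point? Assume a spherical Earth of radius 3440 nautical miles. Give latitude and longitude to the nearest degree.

≈ 23°N, 38°W

Convert each endpoint to a unit vector on the sphere (x = cos φ cos λ, y = cos φ sin λ, z = sin φ).
The central angle between the endpoints is δ = arccos(p₁·p₂) ≈ 0.526 rad (30.1°). The total great-circle distance is δ·R ≈ 0.526 × 3440 ≈ 1808 nmi, so the target fraction is f = 500/1808 ≈ 0.277.
Interpolate at f ≈ 0.277 with slerp weights a = sin((1−f)δ)/sin δ ≈ 0.740, b = sin(fδ)/sin δ ≈ 0.289.
p = a·p₁ + b·p₂ ≈ (0.723, -0.567, 0.395); φ = arcsin(p_z) ≈ 23.26°, λ = atan2(p_y, p_x) ≈ -38.08°.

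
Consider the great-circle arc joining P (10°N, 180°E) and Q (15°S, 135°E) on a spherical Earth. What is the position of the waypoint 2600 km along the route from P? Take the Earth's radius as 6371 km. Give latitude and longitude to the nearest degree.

The haversine formula gives a central angle δ ≈ 0.892 rad (51.1°) between the endpoints. The total great-circle distance is δ·R ≈ 0.892 × 6371 ≈ 5684 km, so the target fraction is f = 2600/5684 ≈ 0.457.
Interpolate at f ≈ 0.457 with slerp weights a = sin((1−f)δ)/sin δ ≈ 0.598, b = sin(fδ)/sin δ ≈ 0.510.
p = a·p₁ + b·p₂ ≈ (-0.937, 0.348, -0.028); φ = arcsin(p_z) ≈ -1.61°, λ = atan2(p_y, p_x) ≈ 159.61°.

≈ (2°S, 160°E)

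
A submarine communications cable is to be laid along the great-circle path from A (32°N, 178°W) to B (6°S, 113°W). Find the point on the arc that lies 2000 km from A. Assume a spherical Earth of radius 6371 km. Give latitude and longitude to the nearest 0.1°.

≈ (24.7°N, 159.3°W)

Convert each endpoint to a unit vector on the sphere (x = cos φ cos λ, y = cos φ sin λ, z = sin φ).
The central angle between the endpoints is δ = arccos(p₁·p₂) ≈ 1.265 rad (72.5°). The total great-circle distance is δ·R ≈ 1.265 × 6371 ≈ 8059 km, so the target fraction is f = 2000/8059 ≈ 0.248.
Interpolate at f ≈ 0.248 with slerp weights a = sin((1−f)δ)/sin δ ≈ 0.854, b = sin(fδ)/sin δ ≈ 0.324.
p = a·p₁ + b·p₂ ≈ (-0.849, -0.322, 0.419); φ = arcsin(p_z) ≈ 24.74°, λ = atan2(p_y, p_x) ≈ -159.25°.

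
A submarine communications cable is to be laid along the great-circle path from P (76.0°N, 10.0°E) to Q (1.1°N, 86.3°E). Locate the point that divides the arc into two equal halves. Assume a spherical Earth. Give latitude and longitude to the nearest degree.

Write both endpoints as unit vectors p₁, p₂ with components (cos φ cos λ, cos φ sin λ, sin φ).
The central angle between the endpoints is δ = arccos(p₁·p₂) ≈ 1.495 rad (85.6°).
Interpolate at f = 1/2 with slerp weights a = sin((1−f)δ)/sin δ ≈ 0.682, b = sin(fδ)/sin δ ≈ 0.682.
p = a·p₁ + b·p₂ ≈ (0.206, 0.709, 0.675); φ = arcsin(p_z) ≈ 42.42°, λ = atan2(p_y, p_x) ≈ 73.76°.

≈ (42°N, 74°E)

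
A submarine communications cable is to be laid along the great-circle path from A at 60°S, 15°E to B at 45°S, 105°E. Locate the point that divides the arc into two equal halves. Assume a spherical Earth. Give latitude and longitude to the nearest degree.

Convert each endpoint to a unit vector on the sphere (x = cos φ cos λ, y = cos φ sin λ, z = sin φ).
The central angle between the endpoints is δ = arccos(p₁·p₂) ≈ 0.912 rad (52.2°).
Interpolate at f = 1/2 with slerp weights a = sin((1−f)δ)/sin δ ≈ 0.557, b = sin(fδ)/sin δ ≈ 0.557.
p = a·p₁ + b·p₂ ≈ (0.167, 0.452, -0.876); φ = arcsin(p_z) ≈ -61.17°, λ = atan2(p_y, p_x) ≈ 69.74°.

≈ 61°S, 70°E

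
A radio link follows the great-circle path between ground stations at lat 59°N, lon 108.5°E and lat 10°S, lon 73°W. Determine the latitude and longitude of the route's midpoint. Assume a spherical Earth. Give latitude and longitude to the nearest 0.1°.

The haversine formula gives a central angle δ ≈ 2.286 rad (131.0°) between the endpoints.
Interpolate at f = 1/2 with slerp weights a = sin((1−f)δ)/sin δ ≈ 1.205, b = sin(fδ)/sin δ ≈ 1.205.
p = a·p₁ + b·p₂ ≈ (0.150, -0.546, 0.824); φ = arcsin(p_z) ≈ 55.48°, λ = atan2(p_y, p_x) ≈ -74.64°.

≈ lat 55.5°N, lon 74.6°W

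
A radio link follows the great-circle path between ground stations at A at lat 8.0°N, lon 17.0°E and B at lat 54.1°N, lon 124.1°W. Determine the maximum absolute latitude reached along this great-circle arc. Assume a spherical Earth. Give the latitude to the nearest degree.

The great circle lies in the plane with unit normal n̂ = (p₁ × p₂)/|p₁ × p₂|.
Here n̂_z ≈ -0.388; the vertex latitude is φ_max = arccos|n̂_z| ≈ 67.2°.
Check via Clairaut: cos φ_max = |cos φ₁| · sin C = cos(8.0°)·sin(23.0°) ≈ 0.388, again giving ≈ 67.2°.

≈ 67°N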